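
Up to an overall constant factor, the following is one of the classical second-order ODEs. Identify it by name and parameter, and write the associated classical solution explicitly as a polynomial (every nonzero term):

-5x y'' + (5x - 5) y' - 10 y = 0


All three coefficients share the factor -5; dividing through by -5 gives  x y'' + (1 - x) y' + 2 y = 0.
This matches the Laguerre equation x y'' + (1 - x) y' + n y = 0 with n = 2; the polynomial solution is L_2(x).
With y = sum_k a_k x^k, matching x^k gives (k+1)k a_{k+1} + (k+1) a_{k+1} - k a_k + n a_k = 0, i.e. (k+1)^2 a_{k+1} = (k - n) a_k = (k - 2) a_k. The right side vanishes at k = 2, so the series terminates at degree 2.
Standard normalization L_n(0) = 1 gives a_0 = 1. Work upward with a_{k+1} = (k - 2) a_k / (k+1)^2:
  a_1 = (0 - 2)(1) / 1^2 = -2/1 = -2
  a_2 = (1 - 2)(-2) / 2^2 = 2/4 = 1/2
Hence L_2(x) = x^2/2 - 2 x + 1.

L_2(x); series = x^2/2 - 2 x + 1


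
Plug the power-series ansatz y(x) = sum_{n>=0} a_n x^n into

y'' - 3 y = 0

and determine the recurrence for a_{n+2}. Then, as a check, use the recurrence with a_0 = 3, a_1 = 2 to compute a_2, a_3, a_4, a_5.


Substitute y = sum_n a_n x^n into y'' + (const) y = 0.
y''(x) = sum_{n>=0} (n+2)(n+1) a_{n+2} x^n.
The ODE becomes sum_n [(n+2)(n+1) a_{n+2} - 3 a_n] x^n = 0.
Setting each coefficient to zero gives the recurrence:
  (n+2)(n+1) a_{n+2} - 3 a_n = 0,
  a_{n+2} = 3 / ((n+1)(n+2)) a_n.

Check with a_0 = 3, a_1 = 2 (apply the recurrence for n = 0, 1, 2, 3): a_0 = 3, a_1 = 2, a_2 = 9/2, a_3 = 1, a_4 = 9/8, a_5 = 3/20.

a_{n+2} = 3/((n+1)(n+2)) * a_n; check: a_0 = 3, a_1 = 2, a_2 = 9/2, a_3 = 1, a_4 = 9/8, a_5 = 3/20


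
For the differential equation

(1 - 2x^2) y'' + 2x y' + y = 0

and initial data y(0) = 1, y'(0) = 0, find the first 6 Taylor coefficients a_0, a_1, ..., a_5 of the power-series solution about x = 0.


Ansatz: y(x) = sum_{n>=0} a_n x^n, so y'(x) = sum_{n>=1} n a_n x^(n-1) and y''(x) = sum_{n>=2} n(n-1) a_n x^(n-2).
Substitute into P(x) y'' + Q(x) y' + R(x) y = 0 with P(x) = 1 - 2x^2, Q(x) = 2x, R(x) = 1, and match powers of x.
Initial conditions: a_0 = 1, a_1 = 0.
Setting the coefficient of each power of x to zero and solving order by order (substituting the coefficients already found):
  x^0: 2 a_2 + a_0 = 0  ->  2 a_2 = -a_0 = -1  ->  a_2 = -1/2
  x^1: 6 a_3 + 3 a_1 = 0  ->  6 a_3 = -3 a_1 = 0  ->  a_3 = 0
  x^2: 12 a_4 + a_2 = 0  ->  12 a_4 = -a_2 = 1/2  ->  a_4 = 1/24
  x^3: 20 a_5 - 5 a_3 = 0  ->  20 a_5 = 5 a_3 = 0  ->  a_5 = 0
Truncated series: y(x) = 1 - (1/2) x^2 + (1/24) x^4 + O(x^6).

a_0 = 1; a_1 = 0; a_2 = -1/2; a_3 = 0; a_4 = 1/24; a_5 = 0


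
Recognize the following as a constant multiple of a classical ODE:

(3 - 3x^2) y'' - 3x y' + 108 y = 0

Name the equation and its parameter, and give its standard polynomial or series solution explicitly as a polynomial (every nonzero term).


All three coefficients share the factor 3; dividing through by 3 gives  (1 - x^2) y'' - x y' + 36 y = 0.
This matches the Chebyshev equation (1 - x^2) y'' - x y' + n^2 y = 0 (note the -x y' term, not -2x y') with n^2 = 36, so n = 6; the polynomial solution is T_6(x).
With y = sum_k a_k x^k, matching x^k gives (k+2)(k+1) a_{k+2} = (k^2 - n^2) a_k = (k - 6)(k + 6) a_k. The right side vanishes at k = 6, so the series with the parity of 6 terminates at degree 6.
Standard normalization: leading coefficient of T_n is 2^(n-1), so a_6 = 2^5 = 32. Work downward with a_k = (k+1)(k+2) a_{k+2} / ((k - 6)(k + 6)):
  a_4 = (5)(6)(32) / ((4 - 6)(4 + 6)) = 960/(-20) = -48
  a_2 = (3)(4)(-48) / ((2 - 6)(2 + 6)) = -576/(-32) = 18
  a_0 = (1)(2)(18) / ((0 - 6)(0 + 6)) = 36/(-36) = -1
Hence T_6(x) = 32 x^6 - 48 x^4 + 18 x^2 - 1.

T_6(x); series = 32 x^6 - 48 x^4 + 18 x^2 - 1


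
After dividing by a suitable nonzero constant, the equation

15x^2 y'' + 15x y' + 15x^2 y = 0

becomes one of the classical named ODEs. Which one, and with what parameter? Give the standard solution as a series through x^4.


All three coefficients share the factor 15; dividing through by 15 gives  x^2 y'' + x y' + x^2 y = 0.
This matches the Bessel equation x^2 y'' + x y' + (x^2 - nu^2) y = 0 with nu^2 = 0, so nu = 0; the solution bounded at x = 0 is J_0(x).
Frobenius at x = 0: indicial roots ±nu; for r = nu the recurrence k(k + 2nu) c_k = -c_{k-2} gives the standard series J_nu(x) = sum_{k>=0} (-1)^k / (k! (k+nu)!) (x/2)^(2k+nu). Evaluate the first 3 terms:
  k = 0: (-1)^0 / (0! * 0! * 2^0) x^0 = 1/(1*1*1) x^0 = (1) x^0
  k = 1: (-1)^1 / (1! * 1! * 2^2) x^2 = -1/(1*1*4) x^2 = (-1/4) x^2
  k = 2: (-1)^2 / (2! * 2! * 2^4) x^4 = 1/(2*2*16) x^4 = (1/64) x^4
Hence J_0(x) = x^4/64 - x^2/4 + 1 + ....

J_0(x); series = x^4/64 - x^2/4 + 1


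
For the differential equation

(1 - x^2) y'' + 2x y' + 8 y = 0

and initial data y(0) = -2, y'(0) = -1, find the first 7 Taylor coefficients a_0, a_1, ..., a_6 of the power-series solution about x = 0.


Ansatz: y(x) = sum_{n>=0} a_n x^n, so y'(x) = sum_{n>=1} n a_n x^(n-1) and y''(x) = sum_{n>=2} n(n-1) a_n x^(n-2).
Substitute into P(x) y'' + Q(x) y' + R(x) y = 0 with P(x) = 1 - x^2, Q(x) = 2x, R(x) = 8, and match powers of x.
Initial conditions: a_0 = -2, a_1 = -1.
Setting the coefficient of each power of x to zero and solving order by order (substituting the coefficients already found):
  x^0: 2 a_2 + 8 a_0 = 0  ->  2 a_2 = -8 a_0 = 16  ->  a_2 = 8
  x^1: 6 a_3 + 10 a_1 = 0  ->  6 a_3 = -10 a_1 = 10  ->  a_3 = 5/3
  x^2: 12 a_4 + 10 a_2 = 0  ->  12 a_4 = -10 a_2 = -80  ->  a_4 = -20/3
  x^3: 20 a_5 + 8 a_3 = 0  ->  20 a_5 = -8 a_3 = -40/3  ->  a_5 = -2/3
  x^4: 30 a_6 + 4 a_4 = 0  ->  30 a_6 = -4 a_4 = 80/3  ->  a_6 = 8/9
Truncated series: y(x) = -2 - x + 8 x^2 + (5/3) x^3 - (20/3) x^4 - (2/3) x^5 + (8/9) x^6 + O(x^7).

a_0 = -2; a_1 = -1; a_2 = 8; a_3 = 5/3; a_4 = -20/3; a_5 = -2/3; a_6 = 8/9


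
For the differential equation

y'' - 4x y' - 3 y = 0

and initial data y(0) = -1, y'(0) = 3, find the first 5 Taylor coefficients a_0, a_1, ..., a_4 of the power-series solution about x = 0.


Ansatz: y(x) = sum_{n>=0} a_n x^n, so y'(x) = sum_{n>=1} n a_n x^(n-1) and y''(x) = sum_{n>=2} n(n-1) a_n x^(n-2).
Substitute into P(x) y'' + Q(x) y' + R(x) y = 0 with P(x) = 1, Q(x) = -4x, R(x) = -3, and match powers of x.
Initial conditions: a_0 = -1, a_1 = 3.
Setting the coefficient of each power of x to zero and solving order by order (substituting the coefficients already found):
  x^0: 2 a_2 - 3 a_0 = 0  ->  2 a_2 = 3 a_0 = -3  ->  a_2 = -3/2
  x^1: 6 a_3 - 7 a_1 = 0  ->  6 a_3 = 7 a_1 = 21  ->  a_3 = 7/2
  x^2: 12 a_4 - 11 a_2 = 0  ->  12 a_4 = 11 a_2 = -33/2  ->  a_4 = -11/8
Truncated series: y(x) = -1 + 3 x - (3/2) x^2 + (7/2) x^3 - (11/8) x^4 + O(x^5).

a_0 = -1; a_1 = 3; a_2 = -3/2; a_3 = 7/2; a_4 = -11/8


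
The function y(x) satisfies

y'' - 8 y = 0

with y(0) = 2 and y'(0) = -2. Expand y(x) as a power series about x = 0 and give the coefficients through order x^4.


Ansatz: y(x) = sum_{n>=0} a_n x^n, so y'(x) = sum_{n>=1} n a_n x^(n-1) and y''(x) = sum_{n>=2} n(n-1) a_n x^(n-2).
Substitute into P(x) y'' + Q(x) y' + R(x) y = 0 with P(x) = 1, Q(x) = 0, R(x) = -8, and match powers of x.
Initial conditions: a_0 = 2, a_1 = -2.
Setting the coefficient of each power of x to zero and solving order by order (substituting the coefficients already found):
  x^0: 2 a_2 - 8 a_0 = 0  ->  2 a_2 = 8 a_0 = 16  ->  a_2 = 8
  x^1: 6 a_3 - 8 a_1 = 0  ->  6 a_3 = 8 a_1 = -16  ->  a_3 = -8/3
  x^2: 12 a_4 - 8 a_2 = 0  ->  12 a_4 = 8 a_2 = 64  ->  a_4 = 16/3
Truncated series: y(x) = 2 - 2 x + 8 x^2 - (8/3) x^3 + (16/3) x^4 + O(x^5).

a_0 = 2; a_1 = -2; a_2 = 8; a_3 = -8/3; a_4 = 16/3


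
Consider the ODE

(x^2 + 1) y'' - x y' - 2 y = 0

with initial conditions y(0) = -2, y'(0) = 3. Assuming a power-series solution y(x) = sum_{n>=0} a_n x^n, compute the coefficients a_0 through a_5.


Ansatz: y(x) = sum_{n>=0} a_n x^n, so y'(x) = sum_{n>=1} n a_n x^(n-1) and y''(x) = sum_{n>=2} n(n-1) a_n x^(n-2).
Substitute into P(x) y'' + Q(x) y' + R(x) y = 0 with P(x) = x^2 + 1, Q(x) = -x, R(x) = -2, and match powers of x.
Initial conditions: a_0 = -2, a_1 = 3.
Setting the coefficient of each power of x to zero and solving order by order (substituting the coefficients already found):
  x^0: 2 a_2 - 2 a_0 = 0  ->  2 a_2 = 2 a_0 = -4  ->  a_2 = -2
  x^1: 6 a_3 - 3 a_1 = 0  ->  6 a_3 = 3 a_1 = 9  ->  a_3 = 3/2
  x^2: 12 a_4 - 2 a_2 = 0  ->  12 a_4 = 2 a_2 = -4  ->  a_4 = -1/3
  x^3: 20 a_5 + a_3 = 0  ->  20 a_5 = -a_3 = -3/2  ->  a_5 = -3/40
Truncated series: y(x) = -2 + 3 x - 2 x^2 + (3/2) x^3 - (1/3) x^4 - (3/40) x^5 + O(x^6).

a_0 = -2; a_1 = 3; a_2 = -2; a_3 = 3/2; a_4 = -1/3; a_5 = -3/40


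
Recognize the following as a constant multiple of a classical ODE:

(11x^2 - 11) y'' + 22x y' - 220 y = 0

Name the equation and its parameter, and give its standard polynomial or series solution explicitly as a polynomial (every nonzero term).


All three coefficients share the factor -11; dividing through by -11 gives  (1 - x^2) y'' - 2x y' + 20 y = 0.
This matches the Legendre equation (1 - x^2) y'' - 2x y' + n(n+1) y = 0 (note the -2x y' term) with n(n+1) = 20, so n = 4; the polynomial solution is P_4(x).
With y = sum_k a_k x^k, matching x^k gives (k+2)(k+1) a_{k+2} = [k(k+1) - n(n+1)] a_k = (k - 4)(k + 5) a_k. The right side vanishes at k = 4, so the series with the parity of 4 terminates at degree 4.
Standard normalization (P_n(1) = 1): leading coefficient (2n)!/(2^n (n!)^2) = 40320/(16*576) = 35/8, so a_4 = 35/8. Work downward with a_k = (k+1)(k+2) a_{k+2} / ((k - 4)(k + 5)):
  a_2 = (3)(4)(35/8) / ((2 - 4)(2 + 5)) = (105/2)/(-14) = -15/4
  a_0 = (1)(2)(-15/4) / ((0 - 4)(0 + 5)) = (-15/2)/(-20) = 3/8
Hence P_4(x) = 35 x^4/8 - 15 x^2/4 + 3/8.

P_4(x); series = 35 x^4/8 - 15 x^2/4 + 3/8


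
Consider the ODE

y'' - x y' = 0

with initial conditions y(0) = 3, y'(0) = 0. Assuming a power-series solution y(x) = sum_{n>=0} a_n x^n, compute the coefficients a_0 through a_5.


Ansatz: y(x) = sum_{n>=0} a_n x^n, so y'(x) = sum_{n>=1} n a_n x^(n-1) and y''(x) = sum_{n>=2} n(n-1) a_n x^(n-2).
Substitute into P(x) y'' + Q(x) y' + R(x) y = 0 with P(x) = 1, Q(x) = -x, R(x) = 0, and match powers of x.
Initial conditions: a_0 = 3, a_1 = 0.
Setting the coefficient of each power of x to zero and solving order by order (substituting the coefficients already found):
  x^0: 2 a_2 = 0  ->  a_2 = 0
  x^1: 6 a_3 - a_1 = 0  ->  6 a_3 = a_1 = 0  ->  a_3 = 0
  x^2: 12 a_4 - 2 a_2 = 0  ->  12 a_4 = 2 a_2 = 0  ->  a_4 = 0
  x^3: 20 a_5 - 3 a_3 = 0  ->  20 a_5 = 3 a_3 = 0  ->  a_5 = 0
Truncated series: y(x) = 3 + O(x^6).

a_0 = 3; a_1 = 0; a_2 = 0; a_3 = 0; a_4 = 0; a_5 = 0


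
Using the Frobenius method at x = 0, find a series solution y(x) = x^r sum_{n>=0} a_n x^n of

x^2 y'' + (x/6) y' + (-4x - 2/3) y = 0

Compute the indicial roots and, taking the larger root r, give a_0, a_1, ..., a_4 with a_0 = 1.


Write in Frobenius form y'' + (p(x)/x) y' + (q(x)/x^2) y = 0:
  p(x) = 1/6,  q(x) = -4x - 2/3.
Indicial equation: r(r-1) + (1/6) r + (-2/3) = 0 -> roots r_1 = 4/3, r_2 = -1/2.
Take r = r_1 = 4/3. Let y(x) = x^r sum_{n>=0} a_n x^n with a_0 = 1.
Substitute y = x^r sum a_n x^n and match x^{r+n}. The recurrence is
  D(n) a_n - 4 a_{n-1} = 0,  where D(n) = (r+n)(r+n-1) + (1/6)(r+n) + (-2/3).
  a_n = 4 / D(n) * a_{n-1}.
Since the indicial polynomial factors as (r - r_1)(r - r_2), D(n) = (r_1 + n - r_1)(r_1 + n - r_2) = n(n + 11/6).
Evaluating step by step (a_0 = 1):
  n = 1: D(1) = 1(1 + 11/6) = 17/6; numerator = 4(1) = 4; a_1 = (4)/(17/6) = 24/17
  n = 2: D(2) = 2(2 + 11/6) = 23/3; numerator = 4(24/17) = 96/17; a_2 = (96/17)/(23/3) = 288/391
  n = 3: D(3) = 3(3 + 11/6) = 29/2; numerator = 4(288/391) = 1152/391; a_3 = (1152/391)/(29/2) = 2304/11339
  n = 4: D(4) = 4(4 + 11/6) = 70/3; numerator = 4(2304/11339) = 9216/11339; a_4 = (9216/11339)/(70/3) = 13824/396865

r = 4/3; a_0 = 1; a_1 = 24/17; a_2 = 288/391; a_3 = 2304/11339; a_4 = 13824/396865


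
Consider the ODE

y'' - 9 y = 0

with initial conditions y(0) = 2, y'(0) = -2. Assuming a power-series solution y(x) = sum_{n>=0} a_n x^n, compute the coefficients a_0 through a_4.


Ansatz: y(x) = sum_{n>=0} a_n x^n, so y'(x) = sum_{n>=1} n a_n x^(n-1) and y''(x) = sum_{n>=2} n(n-1) a_n x^(n-2).
Substitute into P(x) y'' + Q(x) y' + R(x) y = 0 with P(x) = 1, Q(x) = 0, R(x) = -9, and match powers of x.
Initial conditions: a_0 = 2, a_1 = -2.
Setting the coefficient of each power of x to zero and solving order by order (substituting the coefficients already found):
  x^0: 2 a_2 - 9 a_0 = 0  ->  2 a_2 = 9 a_0 = 18  ->  a_2 = 9
  x^1: 6 a_3 - 9 a_1 = 0  ->  6 a_3 = 9 a_1 = -18  ->  a_3 = -3
  x^2: 12 a_4 - 9 a_2 = 0  ->  12 a_4 = 9 a_2 = 81  ->  a_4 = 27/4
Truncated series: y(x) = 2 - 2 x + 9 x^2 - 3 x^3 + (27/4) x^4 + O(x^5).

a_0 = 2; a_1 = -2; a_2 = 9; a_3 = -3; a_4 = 27/4


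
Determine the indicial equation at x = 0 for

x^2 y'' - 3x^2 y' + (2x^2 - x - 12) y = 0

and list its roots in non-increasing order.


Divide by x^2 to reach normal form y'' + P_1(x) y' + P_2(x) y = 0 with P_1(x) = -3 and P_2(x) = 2 - 1/x - 12/x^2.
x = 0 is a singular point because the y-coefficient 2 - 1/x - 12/x^2 has a pole at x = 0.
It is a regular singular point because x P_1(x) = p(x) = -3x and x^2 P_2(x) = q(x) = 2x^2 - x - 12 are polynomials, hence analytic at x = 0.
p(0) = 0,  q(0) = -12.
Indicial equation: r(r-1) + p(0) r + q(0) = 0, i.e. r^2 + (p(0) - 1) r + q(0) = 0, i.e. r^2 - 1 r - 12 = 0.
Discriminant: (-1)^2 - 4(-12) = 49, so r = (1 ± 7)/2.
Solving: r_1 = 4, r_2 = -3.

indicial: r^2 - 1 r - 12 = 0; roots r_1 = 4, r_2 = -3


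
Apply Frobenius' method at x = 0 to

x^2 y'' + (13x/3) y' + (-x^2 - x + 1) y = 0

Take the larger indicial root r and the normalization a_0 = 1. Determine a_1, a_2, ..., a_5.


Write in Frobenius form y'' + (p(x)/x) y' + (q(x)/x^2) y = 0:
  p(x) = 13/3,  q(x) = -x^2 - x + 1.
Indicial equation: r(r-1) + (13/3) r + (1) = 0 -> roots r_1 = -1/3, r_2 = -3.
Take r = r_1 = -1/3. Let y(x) = x^r sum_{n>=0} a_n x^n with a_0 = 1.
Substitute y = x^r sum a_n x^n and match x^{r+n}. The recurrence is
  D(n) a_n - 1 a_{n-1} - 1 a_{n-2} = 0,  where D(n) = (r+n)(r+n-1) + (13/3)(r+n) + (1).
  a_n = [1 a_{n-1} + 1 a_{n-2}] / D(n).
Since the indicial polynomial factors as (r - r_1)(r - r_2), D(n) = (r_1 + n - r_1)(r_1 + n - r_2) = n(n + 8/3).
Evaluating step by step (a_0 = 1):
  n = 1: D(1) = 1(1 + 8/3) = 11/3; numerator = 1(1) = 1; a_1 = (1)/(11/3) = 3/11
  n = 2: D(2) = 2(2 + 8/3) = 28/3; numerator = 1(3/11) + 1(1) = 14/11; a_2 = (14/11)/(28/3) = 3/22
  n = 3: D(3) = 3(3 + 8/3) = 17; numerator = 1(3/22) + 1(3/11) = 9/22; a_3 = (9/22)/(17) = 9/374
  n = 4: D(4) = 4(4 + 8/3) = 80/3; numerator = 1(9/374) + 1(3/22) = 30/187; a_4 = (30/187)/(80/3) = 9/1496
  n = 5: D(5) = 5(5 + 8/3) = 115/3; numerator = 1(9/1496) + 1(9/374) = 45/1496; a_5 = (45/1496)/(115/3) = 27/34408

r = -1/3; a_0 = 1; a_1 = 3/11; a_2 = 3/22; a_3 = 9/374; a_4 = 9/1496; a_5 = 27/34408


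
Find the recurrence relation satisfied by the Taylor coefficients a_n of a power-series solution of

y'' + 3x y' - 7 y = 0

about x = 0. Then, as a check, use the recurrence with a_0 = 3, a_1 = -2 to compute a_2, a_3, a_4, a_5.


Substitute y = sum_n a_n x^n.
y''(x) has coefficient (n+2)(n+1) a_{n+2} at x^n;
3 x y'(x) has coefficient 3 n a_n at x^n (shift);
-7 y(x) has coefficient -7 a_n at x^n.
Matching x^n: (n+2)(n+1) a_{n+2} + (3n - 7) a_n = 0.
Thus a_{n+2} = (-3n + 7) / ((n+1)(n+2)) * a_n.

Check with a_0 = 3, a_1 = -2 (apply the recurrence for n = 0, 1, 2, 3): a_0 = 3, a_1 = -2, a_2 = 21/2, a_3 = -4/3, a_4 = 7/8, a_5 = 2/15.

a_(n+2) = (-3n + 7) / ((n+1)(n+2)) * a_n; check: a_0 = 3, a_1 = -2, a_2 = 21/2, a_3 = -4/3, a_4 = 7/8, a_5 = 2/15


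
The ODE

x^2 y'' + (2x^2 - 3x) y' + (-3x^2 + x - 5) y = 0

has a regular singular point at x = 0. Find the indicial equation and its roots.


Divide by x^2 to reach normal form y'' + P_1(x) y' + P_2(x) y = 0 with P_1(x) = 2 - 3/x and P_2(x) = -3 + 1/x - 5/x^2.
x = 0 is a singular point because the y'-coefficient 2 - 3/x has a pole at x = 0 and the y-coefficient -3 + 1/x - 5/x^2 has a pole at x = 0.
It is a regular singular point because x P_1(x) = p(x) = 2x - 3 and x^2 P_2(x) = q(x) = -3x^2 + x - 5 are polynomials, hence analytic at x = 0.
p(0) = -3,  q(0) = -5.
Indicial equation: r(r-1) + p(0) r + q(0) = 0, i.e. r^2 + (p(0) - 1) r + q(0) = 0, i.e. r^2 - 4 r - 5 = 0.
Discriminant: (-4)^2 - 4(-5) = 36, so r = (4 ± 6)/2.
Solving: r_1 = 5, r_2 = -1.

indicial: r^2 - 4 r - 5 = 0; roots r_1 = 5, r_2 = -1


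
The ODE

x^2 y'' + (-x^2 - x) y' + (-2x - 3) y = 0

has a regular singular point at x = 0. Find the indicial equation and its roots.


Divide by x^2 to reach normal form y'' + P_1(x) y' + P_2(x) y = 0 with P_1(x) = -1 - 1/x and P_2(x) = -2/x - 3/x^2.
x = 0 is a singular point because the y'-coefficient -1 - 1/x has a pole at x = 0 and the y-coefficient -2/x - 3/x^2 has a pole at x = 0.
It is a regular singular point because x P_1(x) = p(x) = -x - 1 and x^2 P_2(x) = q(x) = -2x - 3 are polynomials, hence analytic at x = 0.
p(0) = -1,  q(0) = -3.
Indicial equation: r(r-1) + p(0) r + q(0) = 0, i.e. r^2 + (p(0) - 1) r + q(0) = 0, i.e. r^2 - 2 r - 3 = 0.
Discriminant: (-2)^2 - 4(-3) = 16, so r = (2 ± 4)/2.
Solving: r_1 = 3, r_2 = -1.

indicial: r^2 - 2 r - 3 = 0; roots r_1 = 3, r_2 = -1


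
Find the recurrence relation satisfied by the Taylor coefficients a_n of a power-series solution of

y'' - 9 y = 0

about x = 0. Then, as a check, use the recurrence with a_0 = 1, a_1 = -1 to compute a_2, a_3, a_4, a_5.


Substitute y = sum_n a_n x^n into y'' + (const) y = 0.
y''(x) = sum_{n>=0} (n+2)(n+1) a_{n+2} x^n.
The ODE becomes sum_n [(n+2)(n+1) a_{n+2} - 9 a_n] x^n = 0.
Setting each coefficient to zero gives the recurrence:
  (n+2)(n+1) a_{n+2} - 9 a_n = 0,
  a_{n+2} = 9 / ((n+1)(n+2)) a_n.

Check with a_0 = 1, a_1 = -1 (apply the recurrence for n = 0, 1, 2, 3): a_0 = 1, a_1 = -1, a_2 = 9/2, a_3 = -3/2, a_4 = 27/8, a_5 = -27/40.

a_{n+2} = 9/((n+1)(n+2)) * a_n; check: a_0 = 1, a_1 = -1, a_2 = 9/2, a_3 = -3/2, a_4 = 27/8, a_5 = -27/40


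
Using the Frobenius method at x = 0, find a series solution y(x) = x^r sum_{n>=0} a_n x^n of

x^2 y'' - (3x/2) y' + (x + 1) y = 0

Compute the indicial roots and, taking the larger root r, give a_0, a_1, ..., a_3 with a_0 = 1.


Write in Frobenius form y'' + (p(x)/x) y' + (q(x)/x^2) y = 0:
  p(x) = -3/2,  q(x) = x + 1.
Indicial equation: r(r-1) + (-3/2) r + (1) = 0 -> roots r_1 = 2, r_2 = 1/2.
Take r = r_1 = 2. Let y(x) = x^r sum_{n>=0} a_n x^n with a_0 = 1.
Substitute y = x^r sum a_n x^n and match x^{r+n}. The recurrence is
  D(n) a_n + 1 a_{n-1} = 0,  where D(n) = (r+n)(r+n-1) + (-3/2)(r+n) + (1).
  a_n = -1 / D(n) * a_{n-1}.
Since the indicial polynomial factors as (r - r_1)(r - r_2), D(n) = (r_1 + n - r_1)(r_1 + n - r_2) = n(n + 3/2).
Evaluating step by step (a_0 = 1):
  n = 1: D(1) = 1(1 + 3/2) = 5/2; numerator = -1(1) = -1; a_1 = (-1)/(5/2) = -2/5
  n = 2: D(2) = 2(2 + 3/2) = 7; numerator = -1(-2/5) = 2/5; a_2 = (2/5)/(7) = 2/35
  n = 3: D(3) = 3(3 + 3/2) = 27/2; numerator = -1(2/35) = -2/35; a_3 = (-2/35)/(27/2) = -4/945

r = 2; a_0 = 1; a_1 = -2/5; a_2 = 2/35; a_3 = -4/945


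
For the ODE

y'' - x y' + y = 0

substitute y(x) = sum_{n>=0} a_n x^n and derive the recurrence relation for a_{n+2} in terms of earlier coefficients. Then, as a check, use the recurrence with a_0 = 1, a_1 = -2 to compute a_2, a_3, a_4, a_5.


Substitute y = sum_n a_n x^n.
y''(x) has coefficient (n+2)(n+1) a_{n+2} at x^n;
-x y'(x) has coefficient -n a_n at x^n (shift);
y(x) has coefficient 1 a_n at x^n.
Matching x^n: (n+2)(n+1) a_{n+2} + (-n + 1) a_n = 0.
Thus a_{n+2} = (n - 1) / ((n+1)(n+2)) * a_n.

Check with a_0 = 1, a_1 = -2 (apply the recurrence for n = 0, 1, 2, 3): a_0 = 1, a_1 = -2, a_2 = -1/2, a_3 = 0, a_4 = -1/24, a_5 = 0.

a_(n+2) = (n - 1) / ((n+1)(n+2)) * a_n; check: a_0 = 1, a_1 = -2, a_2 = -1/2, a_3 = 0, a_4 = -1/24, a_5 = 0


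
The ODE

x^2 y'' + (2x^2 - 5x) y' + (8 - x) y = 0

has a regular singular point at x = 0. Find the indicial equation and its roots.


Divide by x^2 to reach normal form y'' + P_1(x) y' + P_2(x) y = 0 with P_1(x) = 2 - 5/x and P_2(x) = -1/x + 8/x^2.
x = 0 is a singular point because the y'-coefficient 2 - 5/x has a pole at x = 0 and the y-coefficient -1/x + 8/x^2 has a pole at x = 0.
It is a regular singular point because x P_1(x) = p(x) = 2x - 5 and x^2 P_2(x) = q(x) = 8 - x are polynomials, hence analytic at x = 0.
p(0) = -5,  q(0) = 8.
Indicial equation: r(r-1) + p(0) r + q(0) = 0, i.e. r^2 + (p(0) - 1) r + q(0) = 0, i.e. r^2 - 6 r + 8 = 0.
Discriminant: (-6)^2 - 4(8) = 4, so r = (6 ± 2)/2.
Solving: r_1 = 4, r_2 = 2.

indicial: r^2 - 6 r + 8 = 0; roots r_1 = 4, r_2 = 2


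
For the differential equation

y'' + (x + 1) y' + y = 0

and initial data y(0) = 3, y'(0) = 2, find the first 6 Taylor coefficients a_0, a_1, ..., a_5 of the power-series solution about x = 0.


Ansatz: y(x) = sum_{n>=0} a_n x^n, so y'(x) = sum_{n>=1} n a_n x^(n-1) and y''(x) = sum_{n>=2} n(n-1) a_n x^(n-2).
Substitute into P(x) y'' + Q(x) y' + R(x) y = 0 with P(x) = 1, Q(x) = x + 1, R(x) = 1, and match powers of x.
Initial conditions: a_0 = 3, a_1 = 2.
Setting the coefficient of each power of x to zero and solving order by order (substituting the coefficients already found):
  x^0: 2 a_2 + a_1 + a_0 = 0  ->  2 a_2 = -a_1 - a_0 = -5  ->  a_2 = -5/2
  x^1: 6 a_3 + 2 a_2 + 2 a_1 = 0  ->  6 a_3 = -2 a_2 - 2 a_1 = 1  ->  a_3 = 1/6
  x^2: 12 a_4 + 3 a_3 + 3 a_2 = 0  ->  12 a_4 = -3 a_3 - 3 a_2 = 7  ->  a_4 = 7/12
  x^3: 20 a_5 + 4 a_4 + 4 a_3 = 0  ->  20 a_5 = -4 a_4 - 4 a_3 = -3  ->  a_5 = -3/20
Truncated series: y(x) = 3 + 2 x - (5/2) x^2 + (1/6) x^3 + (7/12) x^4 - (3/20) x^5 + O(x^6).

a_0 = 3; a_1 = 2; a_2 = -5/2; a_3 = 1/6; a_4 = 7/12; a_5 = -3/20


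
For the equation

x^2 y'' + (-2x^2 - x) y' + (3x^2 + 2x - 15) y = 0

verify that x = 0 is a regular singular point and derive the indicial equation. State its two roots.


Divide by x^2 to reach normal form y'' + P_1(x) y' + P_2(x) y = 0 with P_1(x) = -2 - 1/x and P_2(x) = 3 + 2/x - 15/x^2.
x = 0 is a singular point because the y'-coefficient -2 - 1/x has a pole at x = 0 and the y-coefficient 3 + 2/x - 15/x^2 has a pole at x = 0.
It is a regular singular point because x P_1(x) = p(x) = -2x - 1 and x^2 P_2(x) = q(x) = 3x^2 + 2x - 15 are polynomials, hence analytic at x = 0.
p(0) = -1,  q(0) = -15.
Indicial equation: r(r-1) + p(0) r + q(0) = 0, i.e. r^2 + (p(0) - 1) r + q(0) = 0, i.e. r^2 - 2 r - 15 = 0.
Discriminant: (-2)^2 - 4(-15) = 64, so r = (2 ± 8)/2.
Solving: r_1 = 5, r_2 = -3.

indicial: r^2 - 2 r - 15 = 0; roots r_1 = 5, r_2 = -3


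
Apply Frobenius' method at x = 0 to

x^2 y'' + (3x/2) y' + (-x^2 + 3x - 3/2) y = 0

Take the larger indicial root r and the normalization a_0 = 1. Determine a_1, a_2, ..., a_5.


Write in Frobenius form y'' + (p(x)/x) y' + (q(x)/x^2) y = 0:
  p(x) = 3/2,  q(x) = -x^2 + 3x - 3/2.
Indicial equation: r(r-1) + (3/2) r + (-3/2) = 0 -> roots r_1 = 1, r_2 = -3/2.
Take r = r_1 = 1. Let y(x) = x^r sum_{n>=0} a_n x^n with a_0 = 1.
Substitute y = x^r sum a_n x^n and match x^{r+n}. The recurrence is
  D(n) a_n + 3 a_{n-1} - 1 a_{n-2} = 0,  where D(n) = (r+n)(r+n-1) + (3/2)(r+n) + (-3/2).
  a_n = [-3 a_{n-1} + 1 a_{n-2}] / D(n).
Since the indicial polynomial factors as (r - r_1)(r - r_2), D(n) = (r_1 + n - r_1)(r_1 + n - r_2) = n(n + 5/2).
Evaluating step by step (a_0 = 1):
  n = 1: D(1) = 1(1 + 5/2) = 7/2; numerator = -3(1) = -3; a_1 = (-3)/(7/2) = -6/7
  n = 2: D(2) = 2(2 + 5/2) = 9; numerator = -3(-6/7) + 1(1) = 25/7; a_2 = (25/7)/(9) = 25/63
  n = 3: D(3) = 3(3 + 5/2) = 33/2; numerator = -3(25/63) + 1(-6/7) = -43/21; a_3 = (-43/21)/(33/2) = -86/693
  n = 4: D(4) = 4(4 + 5/2) = 26; numerator = -3(-86/693) + 1(25/63) = 533/693; a_4 = (533/693)/(26) = 41/1386
  n = 5: D(5) = 5(5 + 5/2) = 75/2; numerator = -3(41/1386) + 1(-86/693) = -295/1386; a_5 = (-295/1386)/(75/2) = -59/10395

r = 1; a_0 = 1; a_1 = -6/7; a_2 = 25/63; a_3 = -86/693; a_4 = 41/1386; a_5 = -59/10395


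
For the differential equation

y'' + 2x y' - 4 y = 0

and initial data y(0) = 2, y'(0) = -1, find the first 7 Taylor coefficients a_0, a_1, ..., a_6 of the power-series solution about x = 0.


Ansatz: y(x) = sum_{n>=0} a_n x^n, so y'(x) = sum_{n>=1} n a_n x^(n-1) and y''(x) = sum_{n>=2} n(n-1) a_n x^(n-2).
Substitute into P(x) y'' + Q(x) y' + R(x) y = 0 with P(x) = 1, Q(x) = 2x, R(x) = -4, and match powers of x.
Initial conditions: a_0 = 2, a_1 = -1.
Setting the coefficient of each power of x to zero and solving order by order (substituting the coefficients already found):
  x^0: 2 a_2 - 4 a_0 = 0  ->  2 a_2 = 4 a_0 = 8  ->  a_2 = 4
  x^1: 6 a_3 - 2 a_1 = 0  ->  6 a_3 = 2 a_1 = -2  ->  a_3 = -1/3
  x^2: 12 a_4 = 0  ->  a_4 = 0
  x^3: 20 a_5 + 2 a_3 = 0  ->  20 a_5 = -2 a_3 = 2/3  ->  a_5 = 1/30
  x^4: 30 a_6 + 4 a_4 = 0  ->  30 a_6 = -4 a_4 = 0  ->  a_6 = 0
Truncated series: y(x) = 2 - x + 4 x^2 - (1/3) x^3 + (1/30) x^5 + O(x^7).

a_0 = 2; a_1 = -1; a_2 = 4; a_3 = -1/3; a_4 = 0; a_5 = 1/30; a_6 = 0


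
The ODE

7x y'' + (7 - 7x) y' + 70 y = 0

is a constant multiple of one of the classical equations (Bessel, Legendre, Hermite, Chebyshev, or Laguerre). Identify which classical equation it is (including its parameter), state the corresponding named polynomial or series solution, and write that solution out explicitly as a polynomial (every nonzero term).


All three coefficients share the factor 7; dividing through by 7 gives  x y'' + (1 - x) y' + 10 y = 0.
This matches the Laguerre equation x y'' + (1 - x) y' + n y = 0 with n = 10; the polynomial solution is L_10(x).
With y = sum_k a_k x^k, matching x^k gives (k+1)k a_{k+1} + (k+1) a_{k+1} - k a_k + n a_k = 0, i.e. (k+1)^2 a_{k+1} = (k - n) a_k = (k - 10) a_k. The right side vanishes at k = 10, so the series terminates at degree 10.
Standard normalization L_n(0) = 1 gives a_0 = 1. Work upward with a_{k+1} = (k - 10) a_k / (k+1)^2:
  a_1 = (0 - 10)(1) / 1^2 = -10/1 = -10
  a_2 = (1 - 10)(-10) / 2^2 = 90/4 = 45/2
  a_3 = (2 - 10)(45/2) / 3^2 = -180/9 = -20
  a_4 = (3 - 10)(-20) / 4^2 = 140/16 = 35/4
  a_5 = (4 - 10)(35/4) / 5^2 = (-105/2)/25 = -21/10
  a_6 = (5 - 10)(-21/10) / 6^2 = (21/2)/36 = 7/24
  a_7 = (6 - 10)(7/24) / 7^2 = (-7/6)/49 = -1/42
  a_8 = (7 - 10)(-1/42) / 8^2 = (1/14)/64 = 1/896
  a_9 = (8 - 10)(1/896) / 9^2 = (-1/448)/81 = -1/36288
  a_10 = (9 - 10)(-1/36288) / 10^2 = (1/36288)/100 = 1/3628800
Hence L_10(x) = x^10/3628800 - x^9/36288 + x^8/896 - x^7/42 + 7 x^6/24 - 21 x^5/10 + 35 x^4/4 - 20 x^3 + 45 x^2/2 - 10 x + 1.

L_10(x); series = x^10/3628800 - x^9/36288 + x^8/896 - x^7/42 + 7 x^6/24 - 21 x^5/10 + 35 x^4/4 - 20 x^3 + 45 x^2/2 - 10 x + 1


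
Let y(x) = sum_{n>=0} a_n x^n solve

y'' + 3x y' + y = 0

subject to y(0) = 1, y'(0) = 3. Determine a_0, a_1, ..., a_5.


Ansatz: y(x) = sum_{n>=0} a_n x^n, so y'(x) = sum_{n>=1} n a_n x^(n-1) and y''(x) = sum_{n>=2} n(n-1) a_n x^(n-2).
Substitute into P(x) y'' + Q(x) y' + R(x) y = 0 with P(x) = 1, Q(x) = 3x, R(x) = 1, and match powers of x.
Initial conditions: a_0 = 1, a_1 = 3.
Setting the coefficient of each power of x to zero and solving order by order (substituting the coefficients already found):
  x^0: 2 a_2 + a_0 = 0  ->  2 a_2 = -a_0 = -1  ->  a_2 = -1/2
  x^1: 6 a_3 + 4 a_1 = 0  ->  6 a_3 = -4 a_1 = -12  ->  a_3 = -2
  x^2: 12 a_4 + 7 a_2 = 0  ->  12 a_4 = -7 a_2 = 7/2  ->  a_4 = 7/24
  x^3: 20 a_5 + 10 a_3 = 0  ->  20 a_5 = -10 a_3 = 20  ->  a_5 = 1
Truncated series: y(x) = 1 + 3 x - (1/2) x^2 - 2 x^3 + (7/24) x^4 + x^5 + O(x^6).

a_0 = 1; a_1 = 3; a_2 = -1/2; a_3 = -2; a_4 = 7/24; a_5 = 1


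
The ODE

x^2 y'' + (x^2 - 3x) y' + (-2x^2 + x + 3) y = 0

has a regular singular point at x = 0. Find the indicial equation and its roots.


Divide by x^2 to reach normal form y'' + P_1(x) y' + P_2(x) y = 0 with P_1(x) = 1 - 3/x and P_2(x) = -2 + 1/x + 3/x^2.
x = 0 is a singular point because the y'-coefficient 1 - 3/x has a pole at x = 0 and the y-coefficient -2 + 1/x + 3/x^2 has a pole at x = 0.
It is a regular singular point because x P_1(x) = p(x) = x - 3 and x^2 P_2(x) = q(x) = -2x^2 + x + 3 are polynomials, hence analytic at x = 0.
p(0) = -3,  q(0) = 3.
Indicial equation: r(r-1) + p(0) r + q(0) = 0, i.e. r^2 + (p(0) - 1) r + q(0) = 0, i.e. r^2 - 4 r + 3 = 0.
Discriminant: (-4)^2 - 4(3) = 4, so r = (4 ± 2)/2.
Solving: r_1 = 3, r_2 = 1.

indicial: r^2 - 4 r + 3 = 0; roots r_1 = 3, r_2 = 1


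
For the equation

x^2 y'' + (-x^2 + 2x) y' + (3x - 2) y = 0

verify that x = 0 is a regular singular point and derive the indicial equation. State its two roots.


Divide by x^2 to reach normal form y'' + P_1(x) y' + P_2(x) y = 0 with P_1(x) = -1 + 2/x and P_2(x) = 3/x - 2/x^2.
x = 0 is a singular point because the y'-coefficient -1 + 2/x has a pole at x = 0 and the y-coefficient 3/x - 2/x^2 has a pole at x = 0.
It is a regular singular point because x P_1(x) = p(x) = 2 - x and x^2 P_2(x) = q(x) = 3x - 2 are polynomials, hence analytic at x = 0.
p(0) = 2,  q(0) = -2.
Indicial equation: r(r-1) + p(0) r + q(0) = 0, i.e. r^2 + (p(0) - 1) r + q(0) = 0, i.e. r^2 + 1 r - 2 = 0.
Discriminant: (1)^2 - 4(-2) = 9, so r = (-1 ± 3)/2.
Solving: r_1 = 1, r_2 = -2.

indicial: r^2 + 1 r - 2 = 0; roots r_1 = 1, r_2 = -2


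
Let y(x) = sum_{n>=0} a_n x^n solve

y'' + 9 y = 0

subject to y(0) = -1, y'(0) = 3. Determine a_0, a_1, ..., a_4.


Ansatz: y(x) = sum_{n>=0} a_n x^n, so y'(x) = sum_{n>=1} n a_n x^(n-1) and y''(x) = sum_{n>=2} n(n-1) a_n x^(n-2).
Substitute into P(x) y'' + Q(x) y' + R(x) y = 0 with P(x) = 1, Q(x) = 0, R(x) = 9, and match powers of x.
Initial conditions: a_0 = -1, a_1 = 3.
Setting the coefficient of each power of x to zero and solving order by order (substituting the coefficients already found):
  x^0: 2 a_2 + 9 a_0 = 0  ->  2 a_2 = -9 a_0 = 9  ->  a_2 = 9/2
  x^1: 6 a_3 + 9 a_1 = 0  ->  6 a_3 = -9 a_1 = -27  ->  a_3 = -9/2
  x^2: 12 a_4 + 9 a_2 = 0  ->  12 a_4 = -9 a_2 = -81/2  ->  a_4 = -27/8
Truncated series: y(x) = -1 + 3 x + (9/2) x^2 - (9/2) x^3 - (27/8) x^4 + O(x^5).

a_0 = -1; a_1 = 3; a_2 = 9/2; a_3 = -9/2; a_4 = -27/8


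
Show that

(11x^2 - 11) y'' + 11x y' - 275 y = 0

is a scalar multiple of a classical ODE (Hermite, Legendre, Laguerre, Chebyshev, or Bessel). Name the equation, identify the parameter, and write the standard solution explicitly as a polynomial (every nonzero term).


All three coefficients share the factor -11; dividing through by -11 gives  (1 - x^2) y'' - x y' + 25 y = 0.
This matches the Chebyshev equation (1 - x^2) y'' - x y' + n^2 y = 0 (note the -x y' term, not -2x y') with n^2 = 25, so n = 5; the polynomial solution is T_5(x).
With y = sum_k a_k x^k, matching x^k gives (k+2)(k+1) a_{k+2} = (k^2 - n^2) a_k = (k - 5)(k + 5) a_k. The right side vanishes at k = 5, so the series with the parity of 5 terminates at degree 5.
Standard normalization: leading coefficient of T_n is 2^(n-1), so a_5 = 2^4 = 16. Work downward with a_k = (k+1)(k+2) a_{k+2} / ((k - 5)(k + 5)):
  a_3 = (4)(5)(16) / ((3 - 5)(3 + 5)) = 320/(-16) = -20
  a_1 = (2)(3)(-20) / ((1 - 5)(1 + 5)) = -120/(-24) = 5
Hence T_5(x) = 16 x^5 - 20 x^3 + 5 x.

T_5(x); series = 16 x^5 - 20 x^3 + 5 x


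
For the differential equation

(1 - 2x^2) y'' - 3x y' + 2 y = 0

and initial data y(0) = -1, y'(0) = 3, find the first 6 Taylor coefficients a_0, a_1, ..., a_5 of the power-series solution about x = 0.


Ansatz: y(x) = sum_{n>=0} a_n x^n, so y'(x) = sum_{n>=1} n a_n x^(n-1) and y''(x) = sum_{n>=2} n(n-1) a_n x^(n-2).
Substitute into P(x) y'' + Q(x) y' + R(x) y = 0 with P(x) = 1 - 2x^2, Q(x) = -3x, R(x) = 2, and match powers of x.
Initial conditions: a_0 = -1, a_1 = 3.
Setting the coefficient of each power of x to zero and solving order by order (substituting the coefficients already found):
  x^0: 2 a_2 + 2 a_0 = 0  ->  2 a_2 = -2 a_0 = 2  ->  a_2 = 1
  x^1: 6 a_3 - a_1 = 0  ->  6 a_3 = a_1 = 3  ->  a_3 = 1/2
  x^2: 12 a_4 - 8 a_2 = 0  ->  12 a_4 = 8 a_2 = 8  ->  a_4 = 2/3
  x^3: 20 a_5 - 19 a_3 = 0  ->  20 a_5 = 19 a_3 = 19/2  ->  a_5 = 19/40
Truncated series: y(x) = -1 + 3 x + x^2 + (1/2) x^3 + (2/3) x^4 + (19/40) x^5 + O(x^6).

a_0 = -1; a_1 = 3; a_2 = 1; a_3 = 1/2; a_4 = 2/3; a_5 = 19/40


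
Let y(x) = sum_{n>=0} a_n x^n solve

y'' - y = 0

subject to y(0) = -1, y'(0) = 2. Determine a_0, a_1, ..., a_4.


Ansatz: y(x) = sum_{n>=0} a_n x^n, so y'(x) = sum_{n>=1} n a_n x^(n-1) and y''(x) = sum_{n>=2} n(n-1) a_n x^(n-2).
Substitute into P(x) y'' + Q(x) y' + R(x) y = 0 with P(x) = 1, Q(x) = 0, R(x) = -1, and match powers of x.
Initial conditions: a_0 = -1, a_1 = 2.
Setting the coefficient of each power of x to zero and solving order by order (substituting the coefficients already found):
  x^0: 2 a_2 - a_0 = 0  ->  2 a_2 = a_0 = -1  ->  a_2 = -1/2
  x^1: 6 a_3 - a_1 = 0  ->  6 a_3 = a_1 = 2  ->  a_3 = 1/3
  x^2: 12 a_4 - a_2 = 0  ->  12 a_4 = a_2 = -1/2  ->  a_4 = -1/24
Truncated series: y(x) = -1 + 2 x - (1/2) x^2 + (1/3) x^3 - (1/24) x^4 + O(x^5).

a_0 = -1; a_1 = 2; a_2 = -1/2; a_3 = 1/3; a_4 = -1/24


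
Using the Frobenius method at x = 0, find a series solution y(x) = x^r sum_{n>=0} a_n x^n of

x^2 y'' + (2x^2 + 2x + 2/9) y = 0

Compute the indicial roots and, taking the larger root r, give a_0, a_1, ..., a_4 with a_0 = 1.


Write in Frobenius form y'' + (p(x)/x) y' + (q(x)/x^2) y = 0:
  p(x) = 0,  q(x) = 2x^2 + 2x + 2/9.
Indicial equation: r(r-1) + (0) r + (2/9) = 0 -> roots r_1 = 2/3, r_2 = 1/3.
Take r = r_1 = 2/3. Let y(x) = x^r sum_{n>=0} a_n x^n with a_0 = 1.
Substitute y = x^r sum a_n x^n and match x^{r+n}. The recurrence is
  D(n) a_n + 2 a_{n-1} + 2 a_{n-2} = 0,  where D(n) = (r+n)(r+n-1) + (0)(r+n) + (2/9).
  a_n = [-2 a_{n-1} - 2 a_{n-2}] / D(n).
Since the indicial polynomial factors as (r - r_1)(r - r_2), D(n) = (r_1 + n - r_1)(r_1 + n - r_2) = n(n + 1/3).
Evaluating step by step (a_0 = 1):
  n = 1: D(1) = 1(1 + 1/3) = 4/3; numerator = -2(1) = -2; a_1 = (-2)/(4/3) = -3/2
  n = 2: D(2) = 2(2 + 1/3) = 14/3; numerator = -2(-3/2) - 2(1) = 1; a_2 = (1)/(14/3) = 3/14
  n = 3: D(3) = 3(3 + 1/3) = 10; numerator = -2(3/14) - 2(-3/2) = 18/7; a_3 = (18/7)/(10) = 9/35
  n = 4: D(4) = 4(4 + 1/3) = 52/3; numerator = -2(9/35) - 2(3/14) = -33/35; a_4 = (-33/35)/(52/3) = -99/1820

r = 2/3; a_0 = 1; a_1 = -3/2; a_2 = 3/14; a_3 = 9/35; a_4 = -99/1820


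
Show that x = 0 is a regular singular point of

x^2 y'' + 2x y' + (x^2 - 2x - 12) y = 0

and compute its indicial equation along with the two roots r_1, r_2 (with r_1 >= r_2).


Divide by x^2 to reach normal form y'' + P_1(x) y' + P_2(x) y = 0 with P_1(x) = 2/x and P_2(x) = 1 - 2/x - 12/x^2.
x = 0 is a singular point because the y'-coefficient 2/x has a pole at x = 0 and the y-coefficient 1 - 2/x - 12/x^2 has a pole at x = 0.
It is a regular singular point because x P_1(x) = p(x) = 2 and x^2 P_2(x) = q(x) = x^2 - 2x - 12 are polynomials, hence analytic at x = 0.
p(0) = 2,  q(0) = -12.
Indicial equation: r(r-1) + p(0) r + q(0) = 0, i.e. r^2 + (p(0) - 1) r + q(0) = 0, i.e. r^2 + 1 r - 12 = 0.
Discriminant: (1)^2 - 4(-12) = 49, so r = (-1 ± 7)/2.
Solving: r_1 = 3, r_2 = -4.

indicial: r^2 + 1 r - 12 = 0; roots r_1 = 3, r_2 = -4


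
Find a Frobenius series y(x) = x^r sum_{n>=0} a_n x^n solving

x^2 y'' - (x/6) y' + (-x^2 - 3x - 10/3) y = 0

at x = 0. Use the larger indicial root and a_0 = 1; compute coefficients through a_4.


Write in Frobenius form y'' + (p(x)/x) y' + (q(x)/x^2) y = 0:
  p(x) = -1/6,  q(x) = -x^2 - 3x - 10/3.
Indicial equation: r(r-1) + (-1/6) r + (-10/3) = 0 -> roots r_1 = 5/2, r_2 = -4/3.
Take r = r_1 = 5/2. Let y(x) = x^r sum_{n>=0} a_n x^n with a_0 = 1.
Substitute y = x^r sum a_n x^n and match x^{r+n}. The recurrence is
  D(n) a_n - 3 a_{n-1} - 1 a_{n-2} = 0,  where D(n) = (r+n)(r+n-1) + (-1/6)(r+n) + (-10/3).
  a_n = [3 a_{n-1} + 1 a_{n-2}] / D(n).
Since the indicial polynomial factors as (r - r_1)(r - r_2), D(n) = (r_1 + n - r_1)(r_1 + n - r_2) = n(n + 23/6).
Evaluating step by step (a_0 = 1):
  n = 1: D(1) = 1(1 + 23/6) = 29/6; numerator = 3(1) = 3; a_1 = (3)/(29/6) = 18/29
  n = 2: D(2) = 2(2 + 23/6) = 35/3; numerator = 3(18/29) + 1(1) = 83/29; a_2 = (83/29)/(35/3) = 249/1015
  n = 3: D(3) = 3(3 + 23/6) = 41/2; numerator = 3(249/1015) + 1(18/29) = 1377/1015; a_3 = (1377/1015)/(41/2) = 2754/41615
  n = 4: D(4) = 4(4 + 23/6) = 94/3; numerator = 3(2754/41615) + 1(249/1015) = 18471/41615; a_4 = (18471/41615)/(94/3) = 1179/83230

r = 5/2; a_0 = 1; a_1 = 18/29; a_2 = 249/1015; a_3 = 2754/41615; a_4 = 1179/83230


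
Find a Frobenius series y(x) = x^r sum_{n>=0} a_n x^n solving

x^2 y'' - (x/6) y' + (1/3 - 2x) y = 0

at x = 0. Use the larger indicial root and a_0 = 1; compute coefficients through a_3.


Write in Frobenius form y'' + (p(x)/x) y' + (q(x)/x^2) y = 0:
  p(x) = -1/6,  q(x) = 1/3 - 2x.
Indicial equation: r(r-1) + (-1/6) r + (1/3) = 0 -> roots r_1 = 2/3, r_2 = 1/2.
Take r = r_1 = 2/3. Let y(x) = x^r sum_{n>=0} a_n x^n with a_0 = 1.
Substitute y = x^r sum a_n x^n and match x^{r+n}. The recurrence is
  D(n) a_n - 2 a_{n-1} = 0,  where D(n) = (r+n)(r+n-1) + (-1/6)(r+n) + (1/3).
  a_n = 2 / D(n) * a_{n-1}.
Since the indicial polynomial factors as (r - r_1)(r - r_2), D(n) = (r_1 + n - r_1)(r_1 + n - r_2) = n(n + 1/6).
Evaluating step by step (a_0 = 1):
  n = 1: D(1) = 1(1 + 1/6) = 7/6; numerator = 2(1) = 2; a_1 = (2)/(7/6) = 12/7
  n = 2: D(2) = 2(2 + 1/6) = 13/3; numerator = 2(12/7) = 24/7; a_2 = (24/7)/(13/3) = 72/91
  n = 3: D(3) = 3(3 + 1/6) = 19/2; numerator = 2(72/91) = 144/91; a_3 = (144/91)/(19/2) = 288/1729

r = 2/3; a_0 = 1; a_1 = 12/7; a_2 = 72/91; a_3 = 288/1729


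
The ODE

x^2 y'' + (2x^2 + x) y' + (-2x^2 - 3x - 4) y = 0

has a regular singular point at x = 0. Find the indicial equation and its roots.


Divide by x^2 to reach normal form y'' + P_1(x) y' + P_2(x) y = 0 with P_1(x) = 2 + 1/x and P_2(x) = -2 - 3/x - 4/x^2.
x = 0 is a singular point because the y'-coefficient 2 + 1/x has a pole at x = 0 and the y-coefficient -2 - 3/x - 4/x^2 has a pole at x = 0.
It is a regular singular point because x P_1(x) = p(x) = 2x + 1 and x^2 P_2(x) = q(x) = -2x^2 - 3x - 4 are polynomials, hence analytic at x = 0.
p(0) = 1,  q(0) = -4.
Indicial equation: r(r-1) + p(0) r + q(0) = 0, i.e. r^2 + (p(0) - 1) r + q(0) = 0, i.e. r^2 - 4 = 0.
Discriminant: (0)^2 - 4(-4) = 16, so r = (0 ± 4)/2.
Solving: r_1 = 2, r_2 = -2.

indicial: r^2 - 4 = 0; roots r_1 = 2, r_2 = -2


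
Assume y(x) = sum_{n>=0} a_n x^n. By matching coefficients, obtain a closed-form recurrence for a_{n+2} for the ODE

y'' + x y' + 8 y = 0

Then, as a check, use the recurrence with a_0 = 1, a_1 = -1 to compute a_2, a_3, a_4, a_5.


Substitute y = sum_n a_n x^n.
y''(x) has coefficient (n+2)(n+1) a_{n+2} at x^n;
x y'(x) has coefficient n a_n at x^n (shift);
8 y(x) has coefficient 8 a_n at x^n.
Matching x^n: (n+2)(n+1) a_{n+2} + (n + 8) a_n = 0.
Thus a_{n+2} = (-n - 8) / ((n+1)(n+2)) * a_n.

Check with a_0 = 1, a_1 = -1 (apply the recurrence for n = 0, 1, 2, 3): a_0 = 1, a_1 = -1, a_2 = -4, a_3 = 3/2, a_4 = 10/3, a_5 = -33/40.

a_(n+2) = (-n - 8) / ((n+1)(n+2)) * a_n; check: a_0 = 1, a_1 = -1, a_2 = -4, a_3 = 3/2, a_4 = 10/3, a_5 = -33/40


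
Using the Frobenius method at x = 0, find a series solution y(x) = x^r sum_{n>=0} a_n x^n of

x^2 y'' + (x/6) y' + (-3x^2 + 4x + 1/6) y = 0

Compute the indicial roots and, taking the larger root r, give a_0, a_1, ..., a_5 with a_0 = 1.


Write in Frobenius form y'' + (p(x)/x) y' + (q(x)/x^2) y = 0:
  p(x) = 1/6,  q(x) = -3x^2 + 4x + 1/6.
Indicial equation: r(r-1) + (1/6) r + (1/6) = 0 -> roots r_1 = 1/2, r_2 = 1/3.
Take r = r_1 = 1/2. Let y(x) = x^r sum_{n>=0} a_n x^n with a_0 = 1.
Substitute y = x^r sum a_n x^n and match x^{r+n}. The recurrence is
  D(n) a_n + 4 a_{n-1} - 3 a_{n-2} = 0,  where D(n) = (r+n)(r+n-1) + (1/6)(r+n) + (1/6).
  a_n = [-4 a_{n-1} + 3 a_{n-2}] / D(n).
Since the indicial polynomial factors as (r - r_1)(r - r_2), D(n) = (r_1 + n - r_1)(r_1 + n - r_2) = n(n + 1/6).
Evaluating step by step (a_0 = 1):
  n = 1: D(1) = 1(1 + 1/6) = 7/6; numerator = -4(1) = -4; a_1 = (-4)/(7/6) = -24/7
  n = 2: D(2) = 2(2 + 1/6) = 13/3; numerator = -4(-24/7) + 3(1) = 117/7; a_2 = (117/7)/(13/3) = 27/7
  n = 3: D(3) = 3(3 + 1/6) = 19/2; numerator = -4(27/7) + 3(-24/7) = -180/7; a_3 = (-180/7)/(19/2) = -360/133
  n = 4: D(4) = 4(4 + 1/6) = 50/3; numerator = -4(-360/133) + 3(27/7) = 2979/133; a_4 = (2979/133)/(50/3) = 8937/6650
  n = 5: D(5) = 5(5 + 1/6) = 155/6; numerator = -4(8937/6650) + 3(-360/133) = -44874/3325; a_5 = (-44874/3325)/(155/6) = -269244/515375

r = 1/2; a_0 = 1; a_1 = -24/7; a_2 = 27/7; a_3 = -360/133; a_4 = 8937/6650; a_5 = -269244/515375
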